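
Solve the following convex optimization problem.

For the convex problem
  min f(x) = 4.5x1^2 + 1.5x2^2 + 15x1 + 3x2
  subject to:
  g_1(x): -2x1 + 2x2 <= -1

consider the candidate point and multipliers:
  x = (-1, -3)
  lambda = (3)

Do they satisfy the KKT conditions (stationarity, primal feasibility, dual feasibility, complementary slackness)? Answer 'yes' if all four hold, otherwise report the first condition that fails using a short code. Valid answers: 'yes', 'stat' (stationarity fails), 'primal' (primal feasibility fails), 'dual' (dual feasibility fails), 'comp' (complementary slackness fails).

Gradient of f: grad f(x) = Q x + c = (6, -6)
Constraint values g_i(x) = a_i^T x - b_i:
  g_1((-1, -3)) = -3
Stationarity residual: grad f(x) + sum_i lambda_i a_i = (0, 0)
  -> stationarity OK
Primal feasibility (all g_i <= 0): OK
Dual feasibility (all lambda_i >= 0): OK
Complementary slackness (lambda_i * g_i(x) = 0 for all i): FAILS

Verdict: the first failing condition is complementary_slackness -> comp.

comp


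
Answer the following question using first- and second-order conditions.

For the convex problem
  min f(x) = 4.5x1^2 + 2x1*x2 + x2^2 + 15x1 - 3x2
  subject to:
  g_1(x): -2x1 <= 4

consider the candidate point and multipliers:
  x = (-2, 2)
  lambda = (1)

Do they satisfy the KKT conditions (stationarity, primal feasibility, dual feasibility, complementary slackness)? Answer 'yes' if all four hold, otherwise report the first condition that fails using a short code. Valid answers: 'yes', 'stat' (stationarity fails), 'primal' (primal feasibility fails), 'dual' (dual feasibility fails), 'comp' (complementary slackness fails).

Gradient of f: grad f(x) = Q x + c = (1, -3)
Constraint values g_i(x) = a_i^T x - b_i:
  g_1((-2, 2)) = 0
Stationarity residual: grad f(x) + sum_i lambda_i a_i = (-1, -3)
  -> stationarity FAILS
Primal feasibility (all g_i <= 0): OK
Dual feasibility (all lambda_i >= 0): OK
Complementary slackness (lambda_i * g_i(x) = 0 for all i): OK

Verdict: the first failing condition is stationarity -> stat.

stat


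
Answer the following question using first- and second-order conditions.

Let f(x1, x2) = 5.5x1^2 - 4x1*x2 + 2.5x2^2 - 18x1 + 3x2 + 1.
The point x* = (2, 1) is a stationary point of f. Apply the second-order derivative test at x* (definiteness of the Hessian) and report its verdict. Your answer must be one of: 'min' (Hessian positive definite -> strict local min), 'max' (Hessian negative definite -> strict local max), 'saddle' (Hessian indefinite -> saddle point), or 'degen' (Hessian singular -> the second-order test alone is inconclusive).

Compute the Hessian H = grad^2 f:
  H = [[11, -4], [-4, 5]]
Verify stationarity: grad f(x*) = H x* + g = (0, 0).
Eigenvalues of H: 3, 13.
Both eigenvalues > 0, so H is positive definite -> x* is a strict local min.

min


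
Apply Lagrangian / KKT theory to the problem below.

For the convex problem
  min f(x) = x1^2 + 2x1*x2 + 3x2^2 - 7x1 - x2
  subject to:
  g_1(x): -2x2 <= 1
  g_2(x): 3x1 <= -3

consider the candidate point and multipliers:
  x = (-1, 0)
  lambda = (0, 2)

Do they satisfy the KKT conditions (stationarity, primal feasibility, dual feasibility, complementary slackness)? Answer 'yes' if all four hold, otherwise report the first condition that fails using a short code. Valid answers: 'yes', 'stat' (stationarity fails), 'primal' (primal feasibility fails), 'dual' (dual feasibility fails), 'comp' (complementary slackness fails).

Gradient of f: grad f(x) = Q x + c = (-9, -3)
Constraint values g_i(x) = a_i^T x - b_i:
  g_1((-1, 0)) = -1
  g_2((-1, 0)) = 0
Stationarity residual: grad f(x) + sum_i lambda_i a_i = (-3, -3)
  -> stationarity FAILS
Primal feasibility (all g_i <= 0): OK
Dual feasibility (all lambda_i >= 0): OK
Complementary slackness (lambda_i * g_i(x) = 0 for all i): OK

Verdict: the first failing condition is stationarity -> stat.

stat


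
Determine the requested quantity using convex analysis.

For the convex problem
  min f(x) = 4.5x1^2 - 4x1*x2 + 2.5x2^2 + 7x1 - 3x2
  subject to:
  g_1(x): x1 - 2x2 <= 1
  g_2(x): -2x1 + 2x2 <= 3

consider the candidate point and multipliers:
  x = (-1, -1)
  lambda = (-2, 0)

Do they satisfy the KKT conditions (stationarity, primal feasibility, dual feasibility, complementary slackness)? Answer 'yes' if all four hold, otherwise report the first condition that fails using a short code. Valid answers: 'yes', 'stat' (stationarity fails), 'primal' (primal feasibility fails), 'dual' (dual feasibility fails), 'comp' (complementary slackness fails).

Gradient of f: grad f(x) = Q x + c = (2, -4)
Constraint values g_i(x) = a_i^T x - b_i:
  g_1((-1, -1)) = 0
  g_2((-1, -1)) = -3
Stationarity residual: grad f(x) + sum_i lambda_i a_i = (0, 0)
  -> stationarity OK
Primal feasibility (all g_i <= 0): OK
Dual feasibility (all lambda_i >= 0): FAILS
Complementary slackness (lambda_i * g_i(x) = 0 for all i): OK

Verdict: the first failing condition is dual_feasibility -> dual.

dual


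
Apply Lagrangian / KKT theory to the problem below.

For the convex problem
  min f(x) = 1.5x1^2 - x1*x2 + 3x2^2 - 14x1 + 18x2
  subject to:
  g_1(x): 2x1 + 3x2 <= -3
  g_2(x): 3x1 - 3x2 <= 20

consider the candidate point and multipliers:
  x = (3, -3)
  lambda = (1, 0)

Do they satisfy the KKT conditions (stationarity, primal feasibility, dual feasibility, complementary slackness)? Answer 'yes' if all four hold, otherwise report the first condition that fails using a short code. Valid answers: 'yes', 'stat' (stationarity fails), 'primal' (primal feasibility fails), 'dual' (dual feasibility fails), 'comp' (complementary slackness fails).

Gradient of f: grad f(x) = Q x + c = (-2, -3)
Constraint values g_i(x) = a_i^T x - b_i:
  g_1((3, -3)) = 0
  g_2((3, -3)) = -2
Stationarity residual: grad f(x) + sum_i lambda_i a_i = (0, 0)
  -> stationarity OK
Primal feasibility (all g_i <= 0): OK
Dual feasibility (all lambda_i >= 0): OK
Complementary slackness (lambda_i * g_i(x) = 0 for all i): OK

Verdict: yes, KKT holds.

yes


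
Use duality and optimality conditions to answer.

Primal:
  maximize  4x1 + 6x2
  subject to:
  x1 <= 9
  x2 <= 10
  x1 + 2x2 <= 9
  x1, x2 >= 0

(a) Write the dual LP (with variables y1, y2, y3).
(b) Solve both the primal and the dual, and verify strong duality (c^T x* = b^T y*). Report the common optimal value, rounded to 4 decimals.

The standard primal-dual pair for 'max c^T x s.t. A x <= b, x >= 0' is:
  Dual:  min b^T y  s.t.  A^T y >= c,  y >= 0.

So the dual LP is:
  minimize  9y1 + 10y2 + 9y3
  subject to:
    y1 + y3 >= 4
    y2 + 2y3 >= 6
    y1, y2, y3 >= 0

Solving the primal: x* = (9, 0).
  primal value c^T x* = 36.
Solving the dual: y* = (1, 0, 3).
  dual value b^T y* = 36.
Strong duality: c^T x* = b^T y*. Confirmed.

36


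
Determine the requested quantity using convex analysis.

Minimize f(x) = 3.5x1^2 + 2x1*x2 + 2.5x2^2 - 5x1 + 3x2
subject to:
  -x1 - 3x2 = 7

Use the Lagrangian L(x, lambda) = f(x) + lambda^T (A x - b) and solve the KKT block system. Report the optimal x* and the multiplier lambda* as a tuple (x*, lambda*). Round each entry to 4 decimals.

Form the Lagrangian:
  L(x, lambda) = (1/2) x^T Q x + c^T x + lambda^T (A x - b)
Stationarity (grad_x L = 0): Q x + c + A^T lambda = 0.
Primal feasibility: A x = b.

This gives the KKT block system:
  [ Q   A^T ] [ x     ]   [-c ]
  [ A    0  ] [ lambda ] = [ b ]

Solving the linear system:
  x*      = (1.0893, -2.6964)
  lambda* = (-2.7679)
  f(x*)   = 2.9196

x* = (1.0893, -2.6964), lambda* = (-2.7679)


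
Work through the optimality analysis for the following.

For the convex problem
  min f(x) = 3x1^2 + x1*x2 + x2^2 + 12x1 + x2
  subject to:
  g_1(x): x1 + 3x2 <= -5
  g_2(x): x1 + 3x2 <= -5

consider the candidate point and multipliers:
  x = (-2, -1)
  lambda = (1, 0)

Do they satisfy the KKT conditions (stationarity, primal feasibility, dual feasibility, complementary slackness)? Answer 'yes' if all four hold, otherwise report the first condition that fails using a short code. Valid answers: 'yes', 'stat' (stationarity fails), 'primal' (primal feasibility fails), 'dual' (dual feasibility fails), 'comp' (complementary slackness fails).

Gradient of f: grad f(x) = Q x + c = (-1, -3)
Constraint values g_i(x) = a_i^T x - b_i:
  g_1((-2, -1)) = 0
  g_2((-2, -1)) = 0
Stationarity residual: grad f(x) + sum_i lambda_i a_i = (0, 0)
  -> stationarity OK
Primal feasibility (all g_i <= 0): OK
Dual feasibility (all lambda_i >= 0): OK
Complementary slackness (lambda_i * g_i(x) = 0 for all i): OK

Verdict: yes, KKT holds.

yes


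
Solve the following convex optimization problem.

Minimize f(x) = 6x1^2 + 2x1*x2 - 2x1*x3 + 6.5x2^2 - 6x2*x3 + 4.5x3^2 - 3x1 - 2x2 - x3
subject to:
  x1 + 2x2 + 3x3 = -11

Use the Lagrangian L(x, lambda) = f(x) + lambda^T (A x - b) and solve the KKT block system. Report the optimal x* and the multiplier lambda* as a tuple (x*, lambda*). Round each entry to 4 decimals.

Form the Lagrangian:
  L(x, lambda) = (1/2) x^T Q x + c^T x + lambda^T (A x - b)
Stationarity (grad_x L = 0): Q x + c + A^T lambda = 0.
Primal feasibility: A x = b.

This gives the KKT block system:
  [ Q   A^T ] [ x     ]   [-c ]
  [ A    0  ] [ lambda ] = [ b ]

Solving the linear system:
  x*      = (-0.2587, -1.6308, -2.4933)
  lambda* = (4.3791)
  f(x*)   = 27.3502

x* = (-0.2587, -1.6308, -2.4933), lambda* = (4.3791)


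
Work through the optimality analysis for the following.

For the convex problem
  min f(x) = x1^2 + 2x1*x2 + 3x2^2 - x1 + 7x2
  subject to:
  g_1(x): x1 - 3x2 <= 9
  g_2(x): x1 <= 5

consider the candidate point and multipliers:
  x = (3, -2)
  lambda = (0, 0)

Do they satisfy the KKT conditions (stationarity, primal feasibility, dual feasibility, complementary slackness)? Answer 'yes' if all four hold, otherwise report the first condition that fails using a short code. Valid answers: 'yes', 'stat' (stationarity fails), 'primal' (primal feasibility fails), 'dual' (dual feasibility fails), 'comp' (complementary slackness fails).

Gradient of f: grad f(x) = Q x + c = (1, 1)
Constraint values g_i(x) = a_i^T x - b_i:
  g_1((3, -2)) = 0
  g_2((3, -2)) = -2
Stationarity residual: grad f(x) + sum_i lambda_i a_i = (1, 1)
  -> stationarity FAILS
Primal feasibility (all g_i <= 0): OK
Dual feasibility (all lambda_i >= 0): OK
Complementary slackness (lambda_i * g_i(x) = 0 for all i): OK

Verdict: the first failing condition is stationarity -> stat.

stat


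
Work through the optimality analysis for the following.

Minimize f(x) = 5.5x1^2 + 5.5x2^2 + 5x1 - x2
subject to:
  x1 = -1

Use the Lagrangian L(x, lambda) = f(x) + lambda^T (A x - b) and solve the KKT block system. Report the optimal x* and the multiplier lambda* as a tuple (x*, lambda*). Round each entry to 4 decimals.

Form the Lagrangian:
  L(x, lambda) = (1/2) x^T Q x + c^T x + lambda^T (A x - b)
Stationarity (grad_x L = 0): Q x + c + A^T lambda = 0.
Primal feasibility: A x = b.

This gives the KKT block system:
  [ Q   A^T ] [ x     ]   [-c ]
  [ A    0  ] [ lambda ] = [ b ]

Solving the linear system:
  x*      = (-1, 0.0909)
  lambda* = (6)
  f(x*)   = 0.4545

x* = (-1, 0.0909), lambda* = (6)


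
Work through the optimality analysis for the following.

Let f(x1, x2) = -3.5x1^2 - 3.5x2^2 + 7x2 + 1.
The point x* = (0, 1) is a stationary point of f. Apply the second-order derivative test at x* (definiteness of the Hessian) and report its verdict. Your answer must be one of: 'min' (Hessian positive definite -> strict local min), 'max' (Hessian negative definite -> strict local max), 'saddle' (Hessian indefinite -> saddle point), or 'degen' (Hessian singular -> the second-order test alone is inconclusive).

Compute the Hessian H = grad^2 f:
  H = [[-7, 0], [0, -7]]
Verify stationarity: grad f(x*) = H x* + g = (0, 0).
Eigenvalues of H: -7, -7.
Both eigenvalues < 0, so H is negative definite -> x* is a strict local max.

max


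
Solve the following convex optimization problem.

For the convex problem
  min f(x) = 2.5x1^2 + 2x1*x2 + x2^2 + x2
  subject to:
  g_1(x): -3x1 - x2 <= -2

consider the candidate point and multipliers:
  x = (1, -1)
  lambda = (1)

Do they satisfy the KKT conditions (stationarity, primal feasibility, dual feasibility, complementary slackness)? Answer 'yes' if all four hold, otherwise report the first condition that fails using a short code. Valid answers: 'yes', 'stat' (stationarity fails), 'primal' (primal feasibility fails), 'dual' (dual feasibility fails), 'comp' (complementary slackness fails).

Gradient of f: grad f(x) = Q x + c = (3, 1)
Constraint values g_i(x) = a_i^T x - b_i:
  g_1((1, -1)) = 0
Stationarity residual: grad f(x) + sum_i lambda_i a_i = (0, 0)
  -> stationarity OK
Primal feasibility (all g_i <= 0): OK
Dual feasibility (all lambda_i >= 0): OK
Complementary slackness (lambda_i * g_i(x) = 0 for all i): OK

Verdict: yes, KKT holds.

yes


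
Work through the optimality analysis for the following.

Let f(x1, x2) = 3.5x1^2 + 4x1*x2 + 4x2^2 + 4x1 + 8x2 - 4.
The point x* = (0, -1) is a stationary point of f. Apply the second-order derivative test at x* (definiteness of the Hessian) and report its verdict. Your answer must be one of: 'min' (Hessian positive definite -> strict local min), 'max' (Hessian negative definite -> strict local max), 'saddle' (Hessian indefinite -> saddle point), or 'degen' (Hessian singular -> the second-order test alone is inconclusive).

Compute the Hessian H = grad^2 f:
  H = [[7, 4], [4, 8]]
Verify stationarity: grad f(x*) = H x* + g = (0, 0).
Eigenvalues of H: 3.4689, 11.5311.
Both eigenvalues > 0, so H is positive definite -> x* is a strict local min.

min


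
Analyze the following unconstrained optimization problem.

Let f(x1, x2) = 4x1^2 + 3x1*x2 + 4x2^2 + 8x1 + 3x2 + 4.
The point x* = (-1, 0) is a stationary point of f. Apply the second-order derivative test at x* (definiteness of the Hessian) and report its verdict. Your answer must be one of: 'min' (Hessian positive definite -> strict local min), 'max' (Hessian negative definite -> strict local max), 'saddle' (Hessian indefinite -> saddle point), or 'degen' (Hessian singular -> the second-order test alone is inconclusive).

Compute the Hessian H = grad^2 f:
  H = [[8, 3], [3, 8]]
Verify stationarity: grad f(x*) = H x* + g = (0, 0).
Eigenvalues of H: 5, 11.
Both eigenvalues > 0, so H is positive definite -> x* is a strict local min.

min


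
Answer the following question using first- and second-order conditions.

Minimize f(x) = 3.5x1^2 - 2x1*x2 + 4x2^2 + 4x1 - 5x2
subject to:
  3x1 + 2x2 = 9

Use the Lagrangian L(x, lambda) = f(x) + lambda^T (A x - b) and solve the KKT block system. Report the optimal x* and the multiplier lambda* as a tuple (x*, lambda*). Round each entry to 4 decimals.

Form the Lagrangian:
  L(x, lambda) = (1/2) x^T Q x + c^T x + lambda^T (A x - b)
Stationarity (grad_x L = 0): Q x + c + A^T lambda = 0.
Primal feasibility: A x = b.

This gives the KKT block system:
  [ Q   A^T ] [ x     ]   [-c ]
  [ A    0  ] [ lambda ] = [ b ]

Solving the linear system:
  x*      = (1.6613, 2.0081)
  lambda* = (-3.871)
  f(x*)   = 15.7218

x* = (1.6613, 2.0081), lambda* = (-3.871)


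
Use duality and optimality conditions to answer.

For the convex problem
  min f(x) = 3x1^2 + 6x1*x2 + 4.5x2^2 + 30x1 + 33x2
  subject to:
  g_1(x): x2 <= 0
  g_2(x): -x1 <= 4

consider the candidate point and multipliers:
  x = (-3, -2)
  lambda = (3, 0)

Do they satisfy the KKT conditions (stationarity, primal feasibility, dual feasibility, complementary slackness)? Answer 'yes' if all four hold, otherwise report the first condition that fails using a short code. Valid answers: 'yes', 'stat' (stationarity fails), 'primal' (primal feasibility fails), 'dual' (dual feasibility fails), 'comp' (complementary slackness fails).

Gradient of f: grad f(x) = Q x + c = (0, -3)
Constraint values g_i(x) = a_i^T x - b_i:
  g_1((-3, -2)) = -2
  g_2((-3, -2)) = -1
Stationarity residual: grad f(x) + sum_i lambda_i a_i = (0, 0)
  -> stationarity OK
Primal feasibility (all g_i <= 0): OK
Dual feasibility (all lambda_i >= 0): OK
Complementary slackness (lambda_i * g_i(x) = 0 for all i): FAILS

Verdict: the first failing condition is complementary_slackness -> comp.

comp


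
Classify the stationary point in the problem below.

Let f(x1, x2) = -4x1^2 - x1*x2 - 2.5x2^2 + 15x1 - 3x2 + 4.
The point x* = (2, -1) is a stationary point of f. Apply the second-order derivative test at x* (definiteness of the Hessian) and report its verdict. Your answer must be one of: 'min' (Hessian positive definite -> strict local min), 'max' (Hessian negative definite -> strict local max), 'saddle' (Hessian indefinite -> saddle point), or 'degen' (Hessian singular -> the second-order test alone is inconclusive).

Compute the Hessian H = grad^2 f:
  H = [[-8, -1], [-1, -5]]
Verify stationarity: grad f(x*) = H x* + g = (0, 0).
Eigenvalues of H: -8.3028, -4.6972.
Both eigenvalues < 0, so H is negative definite -> x* is a strict local max.

max


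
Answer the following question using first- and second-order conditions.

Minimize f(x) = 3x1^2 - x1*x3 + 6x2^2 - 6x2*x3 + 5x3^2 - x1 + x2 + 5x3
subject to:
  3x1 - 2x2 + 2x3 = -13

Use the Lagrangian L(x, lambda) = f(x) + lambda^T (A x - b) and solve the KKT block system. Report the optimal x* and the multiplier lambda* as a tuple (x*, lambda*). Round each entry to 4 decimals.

Form the Lagrangian:
  L(x, lambda) = (1/2) x^T Q x + c^T x + lambda^T (A x - b)
Stationarity (grad_x L = 0): Q x + c + A^T lambda = 0.
Primal feasibility: A x = b.

This gives the KKT block system:
  [ Q   A^T ] [ x     ]   [-c ]
  [ A    0  ] [ lambda ] = [ b ]

Solving the linear system:
  x*      = (-3.0639, -0.1447, -2.0489)
  lambda* = (5.7782)
  f(x*)   = 33.8957

x* = (-3.0639, -0.1447, -2.0489), lambda* = (5.7782)


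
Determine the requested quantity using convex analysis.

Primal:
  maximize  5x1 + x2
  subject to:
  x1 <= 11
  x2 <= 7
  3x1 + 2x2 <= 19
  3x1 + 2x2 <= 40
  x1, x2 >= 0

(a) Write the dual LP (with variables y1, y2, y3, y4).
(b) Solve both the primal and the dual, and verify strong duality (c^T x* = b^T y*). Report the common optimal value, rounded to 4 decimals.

The standard primal-dual pair for 'max c^T x s.t. A x <= b, x >= 0' is:
  Dual:  min b^T y  s.t.  A^T y >= c,  y >= 0.

So the dual LP is:
  minimize  11y1 + 7y2 + 19y3 + 40y4
  subject to:
    y1 + 3y3 + 3y4 >= 5
    y2 + 2y3 + 2y4 >= 1
    y1, y2, y3, y4 >= 0

Solving the primal: x* = (6.3333, 0).
  primal value c^T x* = 31.6667.
Solving the dual: y* = (0, 0, 1.6667, 0).
  dual value b^T y* = 31.6667.
Strong duality: c^T x* = b^T y*. Confirmed.

31.6667


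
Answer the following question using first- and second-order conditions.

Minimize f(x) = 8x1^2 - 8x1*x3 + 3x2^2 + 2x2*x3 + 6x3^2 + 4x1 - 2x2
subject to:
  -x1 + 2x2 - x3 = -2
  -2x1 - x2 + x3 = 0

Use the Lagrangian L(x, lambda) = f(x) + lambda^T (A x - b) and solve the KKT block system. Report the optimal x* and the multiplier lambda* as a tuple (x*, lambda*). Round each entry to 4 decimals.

Form the Lagrangian:
  L(x, lambda) = (1/2) x^T Q x + c^T x + lambda^T (A x - b)
Stationarity (grad_x L = 0): Q x + c + A^T lambda = 0.
Primal feasibility: A x = b.

This gives the KKT block system:
  [ Q   A^T ] [ x     ]   [-c ]
  [ A    0  ] [ lambda ] = [ b ]

Solving the linear system:
  x*      = (0.4971, -0.5086, 0.4857)
  lambda* = (3.2457, 2.4114)
  f(x*)   = 4.7486

x* = (0.4971, -0.5086, 0.4857), lambda* = (3.2457, 2.4114)


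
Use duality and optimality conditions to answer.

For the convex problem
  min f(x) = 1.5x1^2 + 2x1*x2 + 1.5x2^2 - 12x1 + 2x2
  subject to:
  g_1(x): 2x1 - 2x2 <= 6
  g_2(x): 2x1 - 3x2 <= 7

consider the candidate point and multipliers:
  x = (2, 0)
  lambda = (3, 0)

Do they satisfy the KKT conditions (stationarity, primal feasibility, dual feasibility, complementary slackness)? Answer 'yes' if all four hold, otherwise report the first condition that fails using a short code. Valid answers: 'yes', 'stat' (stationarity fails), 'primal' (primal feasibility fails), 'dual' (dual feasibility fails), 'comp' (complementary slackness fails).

Gradient of f: grad f(x) = Q x + c = (-6, 6)
Constraint values g_i(x) = a_i^T x - b_i:
  g_1((2, 0)) = -2
  g_2((2, 0)) = -3
Stationarity residual: grad f(x) + sum_i lambda_i a_i = (0, 0)
  -> stationarity OK
Primal feasibility (all g_i <= 0): OK
Dual feasibility (all lambda_i >= 0): OK
Complementary slackness (lambda_i * g_i(x) = 0 for all i): FAILS

Verdict: the first failing condition is complementary_slackness -> comp.

comp


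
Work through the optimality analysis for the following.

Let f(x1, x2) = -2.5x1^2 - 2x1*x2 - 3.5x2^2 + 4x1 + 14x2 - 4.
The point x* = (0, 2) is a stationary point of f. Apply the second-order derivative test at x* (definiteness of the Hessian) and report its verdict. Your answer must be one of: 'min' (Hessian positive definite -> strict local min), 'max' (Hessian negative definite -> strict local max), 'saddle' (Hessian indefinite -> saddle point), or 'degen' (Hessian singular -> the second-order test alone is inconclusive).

Compute the Hessian H = grad^2 f:
  H = [[-5, -2], [-2, -7]]
Verify stationarity: grad f(x*) = H x* + g = (0, 0).
Eigenvalues of H: -8.2361, -3.7639.
Both eigenvalues < 0, so H is negative definite -> x* is a strict local max.

max


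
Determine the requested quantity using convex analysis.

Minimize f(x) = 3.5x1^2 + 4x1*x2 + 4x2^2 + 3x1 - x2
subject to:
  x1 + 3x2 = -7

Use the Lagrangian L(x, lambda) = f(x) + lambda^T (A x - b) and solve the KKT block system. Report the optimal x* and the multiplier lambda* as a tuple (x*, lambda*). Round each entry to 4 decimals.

Form the Lagrangian:
  L(x, lambda) = (1/2) x^T Q x + c^T x + lambda^T (A x - b)
Stationarity (grad_x L = 0): Q x + c + A^T lambda = 0.
Primal feasibility: A x = b.

This gives the KKT block system:
  [ Q   A^T ] [ x     ]   [-c ]
  [ A    0  ] [ lambda ] = [ b ]

Solving the linear system:
  x*      = (-0.0426, -2.3191)
  lambda* = (6.5745)
  f(x*)   = 24.1064

x* = (-0.0426, -2.3191), lambda* = (6.5745)


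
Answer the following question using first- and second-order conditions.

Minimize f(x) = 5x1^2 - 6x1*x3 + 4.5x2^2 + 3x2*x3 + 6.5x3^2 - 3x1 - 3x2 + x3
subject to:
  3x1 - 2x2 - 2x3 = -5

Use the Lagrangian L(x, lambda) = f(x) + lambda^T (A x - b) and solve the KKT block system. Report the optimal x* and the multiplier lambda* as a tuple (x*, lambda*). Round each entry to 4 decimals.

Form the Lagrangian:
  L(x, lambda) = (1/2) x^T Q x + c^T x + lambda^T (A x - b)
Stationarity (grad_x L = 0): Q x + c + A^T lambda = 0.
Primal feasibility: A x = b.

This gives the KKT block system:
  [ Q   A^T ] [ x     ]   [-c ]
  [ A    0  ] [ lambda ] = [ b ]

Solving the linear system:
  x*      = (-0.9846, 1.2587, -0.2355)
  lambda* = (3.8108)
  f(x*)   = 8.9981

x* = (-0.9846, 1.2587, -0.2355), lambda* = (3.8108)


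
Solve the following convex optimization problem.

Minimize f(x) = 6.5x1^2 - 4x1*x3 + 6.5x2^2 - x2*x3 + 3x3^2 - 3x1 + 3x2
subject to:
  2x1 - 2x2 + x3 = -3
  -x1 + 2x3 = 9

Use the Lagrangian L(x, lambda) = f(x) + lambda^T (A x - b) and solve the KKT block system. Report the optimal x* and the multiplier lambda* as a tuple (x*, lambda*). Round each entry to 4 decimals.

Form the Lagrangian:
  L(x, lambda) = (1/2) x^T Q x + c^T x + lambda^T (A x - b)
Stationarity (grad_x L = 0): Q x + c + A^T lambda = 0.
Primal feasibility: A x = b.

This gives the KKT block system:
  [ Q   A^T ] [ x     ]   [-c ]
  [ A    0  ] [ lambda ] = [ b ]

Solving the linear system:
  x*      = (-1.6808, 1.649, 3.6596)
  lambda* = (10.389, -18.7104)
  f(x*)   = 104.7748

x* = (-1.6808, 1.649, 3.6596), lambda* = (10.389, -18.7104)


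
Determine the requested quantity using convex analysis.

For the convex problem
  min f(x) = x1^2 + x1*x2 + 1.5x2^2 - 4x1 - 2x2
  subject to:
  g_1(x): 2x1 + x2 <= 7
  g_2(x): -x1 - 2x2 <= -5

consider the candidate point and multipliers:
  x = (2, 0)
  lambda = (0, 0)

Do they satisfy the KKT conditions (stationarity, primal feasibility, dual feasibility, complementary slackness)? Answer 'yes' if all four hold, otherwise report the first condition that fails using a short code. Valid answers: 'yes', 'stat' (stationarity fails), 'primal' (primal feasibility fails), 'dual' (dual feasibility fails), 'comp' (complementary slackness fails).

Gradient of f: grad f(x) = Q x + c = (0, 0)
Constraint values g_i(x) = a_i^T x - b_i:
  g_1((2, 0)) = -3
  g_2((2, 0)) = 3
Stationarity residual: grad f(x) + sum_i lambda_i a_i = (0, 0)
  -> stationarity OK
Primal feasibility (all g_i <= 0): FAILS
Dual feasibility (all lambda_i >= 0): OK
Complementary slackness (lambda_i * g_i(x) = 0 for all i): OK

Verdict: the first failing condition is primal_feasibility -> primal.

primal


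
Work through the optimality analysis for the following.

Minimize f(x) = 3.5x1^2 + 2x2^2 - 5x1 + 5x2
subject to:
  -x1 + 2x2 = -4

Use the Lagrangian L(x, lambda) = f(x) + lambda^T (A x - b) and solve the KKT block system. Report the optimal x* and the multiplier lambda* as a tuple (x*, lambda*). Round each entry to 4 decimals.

Form the Lagrangian:
  L(x, lambda) = (1/2) x^T Q x + c^T x + lambda^T (A x - b)
Stationarity (grad_x L = 0): Q x + c + A^T lambda = 0.
Primal feasibility: A x = b.

This gives the KKT block system:
  [ Q   A^T ] [ x     ]   [-c ]
  [ A    0  ] [ lambda ] = [ b ]

Solving the linear system:
  x*      = (0.8125, -1.5938)
  lambda* = (0.6875)
  f(x*)   = -4.6406

x* = (0.8125, -1.5938), lambda* = (0.6875)


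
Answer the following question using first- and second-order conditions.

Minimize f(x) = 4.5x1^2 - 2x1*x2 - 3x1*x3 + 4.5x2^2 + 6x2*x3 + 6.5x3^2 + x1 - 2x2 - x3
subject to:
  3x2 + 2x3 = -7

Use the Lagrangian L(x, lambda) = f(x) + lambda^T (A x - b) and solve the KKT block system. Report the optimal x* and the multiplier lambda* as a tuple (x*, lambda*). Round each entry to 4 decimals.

Form the Lagrangian:
  L(x, lambda) = (1/2) x^T Q x + c^T x + lambda^T (A x - b)
Stationarity (grad_x L = 0): Q x + c + A^T lambda = 0.
Primal feasibility: A x = b.

This gives the KKT block system:
  [ Q   A^T ] [ x     ]   [-c ]
  [ A    0  ] [ lambda ] = [ b ]

Solving the linear system:
  x*      = (-0.6591, -2.2273, -0.1591)
  lambda* = (7.2273)
  f(x*)   = 27.2727

x* = (-0.6591, -2.2273, -0.1591), lambda* = (7.2273)


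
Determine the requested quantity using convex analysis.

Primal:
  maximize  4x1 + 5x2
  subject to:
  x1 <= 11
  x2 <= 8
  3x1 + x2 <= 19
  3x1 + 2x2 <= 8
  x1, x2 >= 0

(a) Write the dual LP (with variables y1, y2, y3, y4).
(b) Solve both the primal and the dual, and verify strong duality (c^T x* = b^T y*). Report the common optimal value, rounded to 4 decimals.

The standard primal-dual pair for 'max c^T x s.t. A x <= b, x >= 0' is:
  Dual:  min b^T y  s.t.  A^T y >= c,  y >= 0.

So the dual LP is:
  minimize  11y1 + 8y2 + 19y3 + 8y4
  subject to:
    y1 + 3y3 + 3y4 >= 4
    y2 + y3 + 2y4 >= 5
    y1, y2, y3, y4 >= 0

Solving the primal: x* = (0, 4).
  primal value c^T x* = 20.
Solving the dual: y* = (0, 0, 0, 2.5).
  dual value b^T y* = 20.
Strong duality: c^T x* = b^T y*. Confirmed.

20


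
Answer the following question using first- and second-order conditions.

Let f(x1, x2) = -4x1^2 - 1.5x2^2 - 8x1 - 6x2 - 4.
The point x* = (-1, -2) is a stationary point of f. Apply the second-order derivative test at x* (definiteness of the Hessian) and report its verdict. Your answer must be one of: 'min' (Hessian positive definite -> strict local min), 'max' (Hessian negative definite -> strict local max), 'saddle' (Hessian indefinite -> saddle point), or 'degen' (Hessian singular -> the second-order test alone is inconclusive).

Compute the Hessian H = grad^2 f:
  H = [[-8, 0], [0, -3]]
Verify stationarity: grad f(x*) = H x* + g = (0, 0).
Eigenvalues of H: -8, -3.
Both eigenvalues < 0, so H is negative definite -> x* is a strict local max.

max


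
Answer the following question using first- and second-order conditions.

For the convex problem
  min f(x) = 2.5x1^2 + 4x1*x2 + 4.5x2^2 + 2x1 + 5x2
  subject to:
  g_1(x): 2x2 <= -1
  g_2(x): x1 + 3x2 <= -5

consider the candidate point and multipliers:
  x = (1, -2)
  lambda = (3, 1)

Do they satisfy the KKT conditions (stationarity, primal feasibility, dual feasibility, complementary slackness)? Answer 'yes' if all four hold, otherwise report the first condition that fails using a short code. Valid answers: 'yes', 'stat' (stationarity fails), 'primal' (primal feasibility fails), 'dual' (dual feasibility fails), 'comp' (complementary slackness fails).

Gradient of f: grad f(x) = Q x + c = (-1, -9)
Constraint values g_i(x) = a_i^T x - b_i:
  g_1((1, -2)) = -3
  g_2((1, -2)) = 0
Stationarity residual: grad f(x) + sum_i lambda_i a_i = (0, 0)
  -> stationarity OK
Primal feasibility (all g_i <= 0): OK
Dual feasibility (all lambda_i >= 0): OK
Complementary slackness (lambda_i * g_i(x) = 0 for all i): FAILS

Verdict: the first failing condition is complementary_slackness -> comp.

comp


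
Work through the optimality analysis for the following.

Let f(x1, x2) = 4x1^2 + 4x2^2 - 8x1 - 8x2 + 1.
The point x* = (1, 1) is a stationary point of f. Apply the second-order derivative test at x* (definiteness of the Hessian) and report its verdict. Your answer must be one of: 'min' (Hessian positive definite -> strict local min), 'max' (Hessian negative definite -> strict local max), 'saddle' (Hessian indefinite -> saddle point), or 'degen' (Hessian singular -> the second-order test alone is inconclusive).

Compute the Hessian H = grad^2 f:
  H = [[8, 0], [0, 8]]
Verify stationarity: grad f(x*) = H x* + g = (0, 0).
Eigenvalues of H: 8, 8.
Both eigenvalues > 0, so H is positive definite -> x* is a strict local min.

min


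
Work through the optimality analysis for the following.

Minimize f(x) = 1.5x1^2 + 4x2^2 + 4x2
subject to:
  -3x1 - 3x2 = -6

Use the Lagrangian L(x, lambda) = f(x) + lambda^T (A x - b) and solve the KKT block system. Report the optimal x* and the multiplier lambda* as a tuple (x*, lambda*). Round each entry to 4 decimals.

Form the Lagrangian:
  L(x, lambda) = (1/2) x^T Q x + c^T x + lambda^T (A x - b)
Stationarity (grad_x L = 0): Q x + c + A^T lambda = 0.
Primal feasibility: A x = b.

This gives the KKT block system:
  [ Q   A^T ] [ x     ]   [-c ]
  [ A    0  ] [ lambda ] = [ b ]

Solving the linear system:
  x*      = (1.8182, 0.1818)
  lambda* = (1.8182)
  f(x*)   = 5.8182

x* = (1.8182, 0.1818), lambda* = (1.8182)


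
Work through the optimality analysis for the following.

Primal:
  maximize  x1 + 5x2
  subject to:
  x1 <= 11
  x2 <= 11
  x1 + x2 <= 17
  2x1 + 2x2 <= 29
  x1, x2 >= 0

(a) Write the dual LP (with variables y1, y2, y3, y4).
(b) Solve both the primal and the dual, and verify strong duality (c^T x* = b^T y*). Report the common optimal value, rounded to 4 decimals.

The standard primal-dual pair for 'max c^T x s.t. A x <= b, x >= 0' is:
  Dual:  min b^T y  s.t.  A^T y >= c,  y >= 0.

So the dual LP is:
  minimize  11y1 + 11y2 + 17y3 + 29y4
  subject to:
    y1 + y3 + 2y4 >= 1
    y2 + y3 + 2y4 >= 5
    y1, y2, y3, y4 >= 0

Solving the primal: x* = (3.5, 11).
  primal value c^T x* = 58.5.
Solving the dual: y* = (0, 4, 0, 0.5).
  dual value b^T y* = 58.5.
Strong duality: c^T x* = b^T y*. Confirmed.

58.5


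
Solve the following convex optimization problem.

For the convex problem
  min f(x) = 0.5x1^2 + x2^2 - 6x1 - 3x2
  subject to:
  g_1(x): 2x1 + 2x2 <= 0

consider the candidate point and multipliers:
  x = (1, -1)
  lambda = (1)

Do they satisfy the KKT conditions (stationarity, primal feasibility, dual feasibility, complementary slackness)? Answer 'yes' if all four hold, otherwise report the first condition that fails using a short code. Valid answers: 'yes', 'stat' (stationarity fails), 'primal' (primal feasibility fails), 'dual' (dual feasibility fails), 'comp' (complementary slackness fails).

Gradient of f: grad f(x) = Q x + c = (-5, -5)
Constraint values g_i(x) = a_i^T x - b_i:
  g_1((1, -1)) = 0
Stationarity residual: grad f(x) + sum_i lambda_i a_i = (-3, -3)
  -> stationarity FAILS
Primal feasibility (all g_i <= 0): OK
Dual feasibility (all lambda_i >= 0): OK
Complementary slackness (lambda_i * g_i(x) = 0 for all i): OK

Verdict: the first failing condition is stationarity -> stat.

stat


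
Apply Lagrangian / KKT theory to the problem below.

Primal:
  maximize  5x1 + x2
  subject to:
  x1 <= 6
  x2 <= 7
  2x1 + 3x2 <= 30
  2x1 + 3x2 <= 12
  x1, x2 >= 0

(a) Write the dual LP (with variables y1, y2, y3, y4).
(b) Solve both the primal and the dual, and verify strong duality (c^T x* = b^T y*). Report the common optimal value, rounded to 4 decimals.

The standard primal-dual pair for 'max c^T x s.t. A x <= b, x >= 0' is:
  Dual:  min b^T y  s.t.  A^T y >= c,  y >= 0.

So the dual LP is:
  minimize  6y1 + 7y2 + 30y3 + 12y4
  subject to:
    y1 + 2y3 + 2y4 >= 5
    y2 + 3y3 + 3y4 >= 1
    y1, y2, y3, y4 >= 0

Solving the primal: x* = (6, 0).
  primal value c^T x* = 30.
Solving the dual: y* = (4.3333, 0, 0, 0.3333).
  dual value b^T y* = 30.
Strong duality: c^T x* = b^T y*. Confirmed.

30


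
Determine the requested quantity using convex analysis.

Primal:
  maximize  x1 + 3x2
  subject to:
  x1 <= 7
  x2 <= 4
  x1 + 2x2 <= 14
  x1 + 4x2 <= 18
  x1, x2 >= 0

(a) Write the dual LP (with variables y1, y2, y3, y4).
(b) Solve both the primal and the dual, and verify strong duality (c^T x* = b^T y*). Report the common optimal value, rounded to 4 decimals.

The standard primal-dual pair for 'max c^T x s.t. A x <= b, x >= 0' is:
  Dual:  min b^T y  s.t.  A^T y >= c,  y >= 0.

So the dual LP is:
  minimize  7y1 + 4y2 + 14y3 + 18y4
  subject to:
    y1 + y3 + y4 >= 1
    y2 + 2y3 + 4y4 >= 3
    y1, y2, y3, y4 >= 0

Solving the primal: x* = (7, 2.75).
  primal value c^T x* = 15.25.
Solving the dual: y* = (0.25, 0, 0, 0.75).
  dual value b^T y* = 15.25.
Strong duality: c^T x* = b^T y*. Confirmed.

15.25


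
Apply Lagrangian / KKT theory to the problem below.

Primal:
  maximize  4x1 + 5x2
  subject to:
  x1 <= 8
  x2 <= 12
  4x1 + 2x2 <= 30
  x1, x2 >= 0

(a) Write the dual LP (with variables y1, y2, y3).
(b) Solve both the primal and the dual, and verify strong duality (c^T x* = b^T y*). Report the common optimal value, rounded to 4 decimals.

The standard primal-dual pair for 'max c^T x s.t. A x <= b, x >= 0' is:
  Dual:  min b^T y  s.t.  A^T y >= c,  y >= 0.

So the dual LP is:
  minimize  8y1 + 12y2 + 30y3
  subject to:
    y1 + 4y3 >= 4
    y2 + 2y3 >= 5
    y1, y2, y3 >= 0

Solving the primal: x* = (1.5, 12).
  primal value c^T x* = 66.
Solving the dual: y* = (0, 3, 1).
  dual value b^T y* = 66.
Strong duality: c^T x* = b^T y*. Confirmed.

66


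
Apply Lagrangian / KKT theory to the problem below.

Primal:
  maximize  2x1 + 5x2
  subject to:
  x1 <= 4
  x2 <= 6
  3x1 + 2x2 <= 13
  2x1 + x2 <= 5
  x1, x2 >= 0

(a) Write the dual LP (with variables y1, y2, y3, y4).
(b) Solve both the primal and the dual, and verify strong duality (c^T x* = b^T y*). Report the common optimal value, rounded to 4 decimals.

The standard primal-dual pair for 'max c^T x s.t. A x <= b, x >= 0' is:
  Dual:  min b^T y  s.t.  A^T y >= c,  y >= 0.

So the dual LP is:
  minimize  4y1 + 6y2 + 13y3 + 5y4
  subject to:
    y1 + 3y3 + 2y4 >= 2
    y2 + 2y3 + y4 >= 5
    y1, y2, y3, y4 >= 0

Solving the primal: x* = (0, 5).
  primal value c^T x* = 25.
Solving the dual: y* = (0, 0, 0, 5).
  dual value b^T y* = 25.
Strong duality: c^T x* = b^T y*. Confirmed.

25


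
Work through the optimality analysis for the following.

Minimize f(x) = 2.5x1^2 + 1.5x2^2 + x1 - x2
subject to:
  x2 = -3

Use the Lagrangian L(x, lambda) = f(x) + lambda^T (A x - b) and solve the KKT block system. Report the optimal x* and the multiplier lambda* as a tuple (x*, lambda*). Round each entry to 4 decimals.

Form the Lagrangian:
  L(x, lambda) = (1/2) x^T Q x + c^T x + lambda^T (A x - b)
Stationarity (grad_x L = 0): Q x + c + A^T lambda = 0.
Primal feasibility: A x = b.

This gives the KKT block system:
  [ Q   A^T ] [ x     ]   [-c ]
  [ A    0  ] [ lambda ] = [ b ]

Solving the linear system:
  x*      = (-0.2, -3)
  lambda* = (10)
  f(x*)   = 16.4

x* = (-0.2, -3), lambda* = (10)


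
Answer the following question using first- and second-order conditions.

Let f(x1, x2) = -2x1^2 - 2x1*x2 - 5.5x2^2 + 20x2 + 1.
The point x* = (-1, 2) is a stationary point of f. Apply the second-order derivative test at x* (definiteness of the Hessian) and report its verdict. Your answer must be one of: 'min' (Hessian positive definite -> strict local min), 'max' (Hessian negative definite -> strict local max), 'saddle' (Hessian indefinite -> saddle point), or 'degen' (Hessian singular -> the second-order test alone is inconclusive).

Compute the Hessian H = grad^2 f:
  H = [[-4, -2], [-2, -11]]
Verify stationarity: grad f(x*) = H x* + g = (0, 0).
Eigenvalues of H: -11.5311, -3.4689.
Both eigenvalues < 0, so H is negative definite -> x* is a strict local max.

max


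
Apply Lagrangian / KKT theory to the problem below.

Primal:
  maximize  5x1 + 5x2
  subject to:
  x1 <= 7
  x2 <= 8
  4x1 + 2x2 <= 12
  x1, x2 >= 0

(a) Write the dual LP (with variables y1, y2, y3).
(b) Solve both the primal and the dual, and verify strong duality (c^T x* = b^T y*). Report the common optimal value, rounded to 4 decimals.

The standard primal-dual pair for 'max c^T x s.t. A x <= b, x >= 0' is:
  Dual:  min b^T y  s.t.  A^T y >= c,  y >= 0.

So the dual LP is:
  minimize  7y1 + 8y2 + 12y3
  subject to:
    y1 + 4y3 >= 5
    y2 + 2y3 >= 5
    y1, y2, y3 >= 0

Solving the primal: x* = (0, 6).
  primal value c^T x* = 30.
Solving the dual: y* = (0, 0, 2.5).
  dual value b^T y* = 30.
Strong duality: c^T x* = b^T y*. Confirmed.

30


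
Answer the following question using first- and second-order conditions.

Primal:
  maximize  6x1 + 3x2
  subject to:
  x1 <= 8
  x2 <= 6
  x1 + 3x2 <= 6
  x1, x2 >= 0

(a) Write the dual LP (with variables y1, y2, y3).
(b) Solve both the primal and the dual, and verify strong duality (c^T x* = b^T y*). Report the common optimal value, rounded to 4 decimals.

The standard primal-dual pair for 'max c^T x s.t. A x <= b, x >= 0' is:
  Dual:  min b^T y  s.t.  A^T y >= c,  y >= 0.

So the dual LP is:
  minimize  8y1 + 6y2 + 6y3
  subject to:
    y1 + y3 >= 6
    y2 + 3y3 >= 3
    y1, y2, y3 >= 0

Solving the primal: x* = (6, 0).
  primal value c^T x* = 36.
Solving the dual: y* = (0, 0, 6).
  dual value b^T y* = 36.
Strong duality: c^T x* = b^T y*. Confirmed.

36


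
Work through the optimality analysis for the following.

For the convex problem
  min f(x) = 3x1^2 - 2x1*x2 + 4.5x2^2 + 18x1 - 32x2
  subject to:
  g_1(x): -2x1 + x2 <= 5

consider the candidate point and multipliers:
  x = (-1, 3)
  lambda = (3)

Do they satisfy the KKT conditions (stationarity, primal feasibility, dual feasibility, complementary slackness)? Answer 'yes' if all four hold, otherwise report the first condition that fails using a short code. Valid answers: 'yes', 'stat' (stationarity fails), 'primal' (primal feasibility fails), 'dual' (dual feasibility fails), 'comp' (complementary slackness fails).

Gradient of f: grad f(x) = Q x + c = (6, -3)
Constraint values g_i(x) = a_i^T x - b_i:
  g_1((-1, 3)) = 0
Stationarity residual: grad f(x) + sum_i lambda_i a_i = (0, 0)
  -> stationarity OK
Primal feasibility (all g_i <= 0): OK
Dual feasibility (all lambda_i >= 0): OK
Complementary slackness (lambda_i * g_i(x) = 0 for all i): OK

Verdict: yes, KKT holds.

yes


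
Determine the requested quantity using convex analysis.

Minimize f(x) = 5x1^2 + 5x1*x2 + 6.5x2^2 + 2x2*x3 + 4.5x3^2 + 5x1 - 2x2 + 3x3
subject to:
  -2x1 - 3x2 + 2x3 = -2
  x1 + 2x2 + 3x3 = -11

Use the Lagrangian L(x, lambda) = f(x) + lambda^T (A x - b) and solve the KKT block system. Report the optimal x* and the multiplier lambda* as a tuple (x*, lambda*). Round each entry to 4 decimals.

Form the Lagrangian:
  L(x, lambda) = (1/2) x^T Q x + c^T x + lambda^T (A x - b)
Stationarity (grad_x L = 0): Q x + c + A^T lambda = 0.
Primal feasibility: A x = b.

This gives the KKT block system:
  [ Q   A^T ] [ x     ]   [-c ]
  [ A    0  ] [ lambda ] = [ b ]

Solving the linear system:
  x*      = (-1.3317, -0.4112, -2.9486)
  lambda* = (-0.8451, 8.6833)
  f(x*)   = 39.5723

x* = (-1.3317, -0.4112, -2.9486), lambda* = (-0.8451, 8.6833)
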